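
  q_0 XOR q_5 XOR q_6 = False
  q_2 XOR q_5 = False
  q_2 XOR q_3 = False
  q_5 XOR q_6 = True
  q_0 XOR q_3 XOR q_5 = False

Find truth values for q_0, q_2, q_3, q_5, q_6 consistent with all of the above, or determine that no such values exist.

Unsatisfiable — no assignment works.

Adding constraints 1, 2, 3, 4, 5 mod 2: every variable appears an even number of times on the left, so the left side is 0.
But the right sides sum to 1 (mod 2). 0 ≠ 1 — the system is inconsistent.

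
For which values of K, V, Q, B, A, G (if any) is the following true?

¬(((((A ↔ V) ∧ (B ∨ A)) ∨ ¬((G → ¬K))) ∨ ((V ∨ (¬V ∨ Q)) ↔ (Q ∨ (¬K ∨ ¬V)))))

K: True, V: True, Q: False, B: True, A: False, G: False

  ¬(((((A ↔ V) ∧ (B ∨ A)) ∨ ¬((G → ¬K))) ∨ ((V ∨ (¬V ∨ Q)) ↔ (Q ∨ (¬K ∨ ¬V))))) = True
    (((A ↔ V) ∧ (B ∨ A)) ∨ ¬((G → ¬K))) ∨ ((V ∨ (¬V ∨ Q)) ↔ (Q ∨ (¬K ∨ ¬V))) = False
      ((A ↔ V) ∧ (B ∨ A)) ∨ ¬((G → ¬K)) = False
        (A ↔ V) ∧ (B ∨ A) = False
          A ↔ V = False
          B ∨ A = True
        ¬((G → ¬K)) = False
          G → ¬K = True
            ¬K = False
      (V ∨ (¬V ∨ Q)) ↔ (Q ∨ (¬K ∨ ¬V)) = False
        V ∨ (¬V ∨ Q) = True
          ¬V ∨ Q = False
            ¬V = False
        Q ∨ (¬K ∨ ¬V) = False
          ¬K ∨ ¬V = False
            ¬K = False
            ¬V = False
The formula evaluates to True.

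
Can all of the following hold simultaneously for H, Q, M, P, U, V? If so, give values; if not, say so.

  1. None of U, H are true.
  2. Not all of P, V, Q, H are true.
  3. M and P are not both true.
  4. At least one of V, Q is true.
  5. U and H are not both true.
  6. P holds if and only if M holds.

H=F, Q=F, M=F, P=F, U=F, V=T

  (1) {U, H}: 0 true — none ✓
  (2) {P, V, Q, H}: 1/4 true — not all ✓
  (3) M=F, P=F — not both ✓
  (4) {V, Q}: 1 true — at least one ✓
  (5) U=F, H=F — not both ✓
  (6) P=F, M=F — same ✓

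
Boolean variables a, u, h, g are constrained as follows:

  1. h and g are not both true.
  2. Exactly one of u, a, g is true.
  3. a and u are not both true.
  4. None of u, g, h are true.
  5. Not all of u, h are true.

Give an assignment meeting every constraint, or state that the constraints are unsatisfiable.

a: True, u: False, h: False, g: False

  (1) h=F, g=F — not both ✓
  (2) {u, a, g}: 1 true — exactly one ✓
  (3) a=T, u=F — not both ✓
  (4) {u, g, h}: 0 true — none ✓
  (5) {u, h}: 0/2 true — not all ✓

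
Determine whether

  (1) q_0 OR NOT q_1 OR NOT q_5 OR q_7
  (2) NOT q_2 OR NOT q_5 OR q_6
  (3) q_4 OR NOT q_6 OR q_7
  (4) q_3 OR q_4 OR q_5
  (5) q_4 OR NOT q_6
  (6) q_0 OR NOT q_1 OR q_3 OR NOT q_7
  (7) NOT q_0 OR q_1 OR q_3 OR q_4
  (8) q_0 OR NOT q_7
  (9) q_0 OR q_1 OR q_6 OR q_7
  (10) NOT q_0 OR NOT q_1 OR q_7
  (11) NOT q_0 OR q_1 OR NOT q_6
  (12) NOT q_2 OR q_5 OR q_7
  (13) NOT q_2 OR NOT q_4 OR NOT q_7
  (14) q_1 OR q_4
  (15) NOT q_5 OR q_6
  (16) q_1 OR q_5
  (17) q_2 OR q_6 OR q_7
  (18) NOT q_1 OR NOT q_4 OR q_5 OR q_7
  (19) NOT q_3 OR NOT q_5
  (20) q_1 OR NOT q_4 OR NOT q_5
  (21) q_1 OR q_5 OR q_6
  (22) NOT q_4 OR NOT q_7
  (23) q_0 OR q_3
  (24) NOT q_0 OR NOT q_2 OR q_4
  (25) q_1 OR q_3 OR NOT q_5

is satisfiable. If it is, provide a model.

q_0=T, q_1=T, q_2=F, q_3=T, q_4=F, q_5=F, q_6=F, q_7=T

Set q_0 = True.
Try q_1 = False:
  (NOT q_0 OR q_1 OR NOT q_6) forces q_6 = False.
  (q_1 OR q_4) forces q_4 = True.
  (NOT q_5 OR q_6) forces q_5 = False.
  clause (q_1 OR q_5) is falsified — backtrack.
So q_1 = True.
  then (NOT q_0 OR NOT q_1 OR q_7) forces q_7 = True.
  then (NOT q_4 OR NOT q_7) forces q_4 = False.
  then (NOT q_0 OR NOT q_2 OR q_4) forces q_2 = False.
  then (q_4 OR NOT q_6) forces q_6 = False.
  then (NOT q_5 OR q_6) forces q_5 = False.
  then (q_3 OR q_4 OR q_5) forces q_3 = True.
All clauses satisfied.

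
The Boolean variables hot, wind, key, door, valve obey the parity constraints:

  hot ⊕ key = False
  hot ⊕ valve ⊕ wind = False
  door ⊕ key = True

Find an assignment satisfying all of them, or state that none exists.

hot: True; wind: True; key: True; door: False; valve: False

hot ⊕ key = T ⊕ T = False ✓
hot ⊕ valve ⊕ wind = T ⊕ F ⊕ T = False ✓
door ⊕ key = F ⊕ T = True ✓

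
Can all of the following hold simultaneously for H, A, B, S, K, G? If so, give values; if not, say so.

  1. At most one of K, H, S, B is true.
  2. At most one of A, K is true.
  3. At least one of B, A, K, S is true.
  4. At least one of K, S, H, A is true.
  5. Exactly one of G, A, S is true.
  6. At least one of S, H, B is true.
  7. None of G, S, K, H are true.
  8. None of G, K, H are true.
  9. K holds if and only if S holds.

H = False, A = True, B = True, S = False, K = False, G = False

  (1) {K, H, S, B}: 1 true — at most one ✓
  (2) {A, K}: 1 true — at most one ✓
  (3) {B, A, K, S}: 2 true — at least one ✓
  (4) {K, S, H, A}: 1 true — at least one ✓
  (5) {G, A, S}: 1 true — exactly one ✓
  (6) {S, H, B}: 1 true — at least one ✓
  (7) {G, S, K, H}: 0 true — none ✓
  (8) {G, K, H}: 0 true — none ✓
  (9) K=F, S=F — same ✓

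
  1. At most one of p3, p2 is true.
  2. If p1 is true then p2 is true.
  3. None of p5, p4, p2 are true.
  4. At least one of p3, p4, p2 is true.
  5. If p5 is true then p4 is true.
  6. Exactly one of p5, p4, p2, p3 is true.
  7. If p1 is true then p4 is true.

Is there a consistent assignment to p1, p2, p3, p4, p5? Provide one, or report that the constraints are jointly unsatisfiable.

p1: False, p2: False, p3: True, p4: False, p5: False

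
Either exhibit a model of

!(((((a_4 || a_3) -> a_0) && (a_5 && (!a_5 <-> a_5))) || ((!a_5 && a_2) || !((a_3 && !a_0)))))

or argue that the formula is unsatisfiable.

a_0 = False; a_2 = False; a_3 = True; a_4 = False; a_5 = False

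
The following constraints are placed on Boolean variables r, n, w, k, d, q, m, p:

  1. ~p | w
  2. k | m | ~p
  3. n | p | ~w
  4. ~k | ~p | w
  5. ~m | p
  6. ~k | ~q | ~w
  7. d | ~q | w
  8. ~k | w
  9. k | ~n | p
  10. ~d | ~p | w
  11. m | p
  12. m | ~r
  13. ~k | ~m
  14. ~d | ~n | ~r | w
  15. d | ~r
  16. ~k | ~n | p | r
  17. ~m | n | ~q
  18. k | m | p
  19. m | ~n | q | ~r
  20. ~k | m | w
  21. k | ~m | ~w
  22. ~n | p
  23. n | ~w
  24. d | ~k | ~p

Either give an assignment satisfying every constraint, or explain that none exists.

r: False, n: True, w: True, k: True, d: True, q: False, m: False, p: True

Try r = True:
  (m | ~r) forces m = True.
  (~m | p) forces p = True.
  (~p | w) forces w = True.
  (~k | ~m) forces k = False.
  clause (k | ~m | ~w) is falsified — backtrack.
So r = False.
Set n = True.
  then (~n | p) forces p = True.
  then (~p | w) forces w = True.
Set k = True.
  then (~k | ~q | ~w) forces q = False.
  then (~k | ~m) forces m = False.
  then (d | ~k | ~p) forces d = True.
All clauses satisfied.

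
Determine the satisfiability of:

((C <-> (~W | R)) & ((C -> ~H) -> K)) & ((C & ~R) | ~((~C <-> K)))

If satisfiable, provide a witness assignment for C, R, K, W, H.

C = True; R = True; K = True; W = True; H = True

  (C <-> (~W | R)) & ((C -> ~H) -> K) = True
    C <-> (~W | R) = True
      ~W | R = True
        ~W = False
    (C -> ~H) -> K = True
      C -> ~H = False
        ~H = False
  (C & ~R) | ~((~C <-> K)) = True
    C & ~R = False
      ~R = False
    ~((~C <-> K)) = True
      ~C <-> K = False
        ~C = False
Both conjuncts True, so the formula holds.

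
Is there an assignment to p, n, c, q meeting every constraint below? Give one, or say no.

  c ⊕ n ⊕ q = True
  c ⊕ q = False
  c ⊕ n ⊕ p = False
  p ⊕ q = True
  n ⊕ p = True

p = False, n = True, c = True, q = True

c ⊕ n ⊕ q = T ⊕ T ⊕ T = True ✓
c ⊕ q = T ⊕ T = False ✓
c ⊕ n ⊕ p = T ⊕ T ⊕ F = False ✓
p ⊕ q = F ⊕ T = True ✓
n ⊕ p = T ⊕ F = True ✓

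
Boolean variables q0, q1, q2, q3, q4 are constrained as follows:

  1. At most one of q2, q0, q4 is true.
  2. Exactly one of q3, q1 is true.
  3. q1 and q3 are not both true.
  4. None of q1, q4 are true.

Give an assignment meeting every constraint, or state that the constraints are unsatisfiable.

q0=T, q1=F, q2=F, q3=T, q4=F

  (1) {q2, q0, q4}: 1 true — at most one ✓
  (2) {q3, q1}: 1 true — exactly one ✓
  (3) q1=F, q3=T — not both ✓
  (4) {q1, q4}: 0 true — none ✓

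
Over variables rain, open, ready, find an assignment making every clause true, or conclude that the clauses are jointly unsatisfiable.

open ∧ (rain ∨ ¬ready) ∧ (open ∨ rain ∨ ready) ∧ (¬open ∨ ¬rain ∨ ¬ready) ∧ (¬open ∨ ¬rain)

Unit clause (open) forces open = True.
In (¬open ∨ ¬rain) only ¬rain is left, so rain = False.
In (rain ∨ ¬ready) only ¬ready is left, so ready = False.
Check each clause:
  (open): open holds.
  (rain ∨ ¬ready): ¬ready holds.
  (open ∨ rain ∨ ready): open holds.
  (¬open ∨ ¬rain ∨ ¬ready): ¬rain holds.
  (¬open ∨ ¬rain): ¬rain holds.
All clauses satisfied.

rain=F; open=T; ready=F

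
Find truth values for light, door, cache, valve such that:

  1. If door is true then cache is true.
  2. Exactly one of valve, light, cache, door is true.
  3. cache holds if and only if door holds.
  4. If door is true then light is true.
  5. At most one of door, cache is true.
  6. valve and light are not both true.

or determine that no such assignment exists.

light = True, door = False, cache = False, valve = False

  (1) door=F ⇒ cache: vacuous ✓
  (2) {valve, light, cache, door}: 1 true — exactly one ✓
  (3) cache=F, door=F — same ✓
  (4) door=F ⇒ light: vacuous ✓
  (5) {door, cache}: 0 true — at most one ✓
  (6) valve=F, light=T — not both ✓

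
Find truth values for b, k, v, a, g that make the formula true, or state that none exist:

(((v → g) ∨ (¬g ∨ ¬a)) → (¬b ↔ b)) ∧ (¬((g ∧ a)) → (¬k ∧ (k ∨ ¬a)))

The conjunct ((v → g) ∨ (¬g ∨ ¬a)) → (¬b ↔ b) is unsatisfiable on its own:
  g = True: simplifies to ¬b ↔ b.
    b = True: this becomes ¬True ↔ True = False.
    b = False: this becomes ¬False ↔ False = False.
  g = False: simplifies to ¬b ↔ b.
    b = True: this becomes ¬True ↔ True = False.
    b = False: this becomes ¬False ↔ False = False.
So the whole conjunction is unsatisfiable.

UNSATISFIABLE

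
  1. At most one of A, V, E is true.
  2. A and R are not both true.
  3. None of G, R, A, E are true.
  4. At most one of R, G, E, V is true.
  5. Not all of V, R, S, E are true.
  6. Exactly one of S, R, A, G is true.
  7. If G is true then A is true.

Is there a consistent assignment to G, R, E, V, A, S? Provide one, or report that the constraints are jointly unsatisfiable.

G: False, R: False, E: False, V: False, A: False, S: True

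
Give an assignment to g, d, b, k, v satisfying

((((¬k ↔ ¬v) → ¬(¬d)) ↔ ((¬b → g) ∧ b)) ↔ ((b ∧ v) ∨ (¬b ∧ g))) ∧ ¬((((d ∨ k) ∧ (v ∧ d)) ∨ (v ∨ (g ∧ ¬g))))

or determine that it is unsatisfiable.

g=T; d=F; b=F; k=F; v=F

  (((¬k ↔ ¬v) → ¬(¬d)) ↔ ((¬b → g) ∧ b)) ↔ ((b ∧ v) ∨ (¬b ∧ g)) = True
    ((¬k ↔ ¬v) → ¬(¬d)) ↔ ((¬b → g) ∧ b) = True
      (¬k ↔ ¬v) → ¬(¬d) = False
        ¬k ↔ ¬v = True
          ¬k = True
          ¬v = True
        ¬(¬d) = False
          ¬d = True
      (¬b → g) ∧ b = False
        ¬b → g = True
          ¬b = True
    (b ∧ v) ∨ (¬b ∧ g) = True
      b ∧ v = False
      ¬b ∧ g = True
        ¬b = True
  ¬((((d ∨ k) ∧ (v ∧ d)) ∨ (v ∨ (g ∧ ¬g)))) = True
    ((d ∨ k) ∧ (v ∧ d)) ∨ (v ∨ (g ∧ ¬g)) = False
      (d ∨ k) ∧ (v ∧ d) = False
        d ∨ k = False
        v ∧ d = False
      v ∨ (g ∧ ¬g) = False
        g ∧ ¬g = False
          ¬g = False
Both conjuncts True, so the formula holds.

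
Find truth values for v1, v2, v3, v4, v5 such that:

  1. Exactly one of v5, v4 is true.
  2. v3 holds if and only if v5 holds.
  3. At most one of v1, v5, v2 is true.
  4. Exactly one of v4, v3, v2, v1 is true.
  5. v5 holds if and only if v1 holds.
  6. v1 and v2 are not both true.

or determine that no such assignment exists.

v1 = False; v2 = False; v3 = False; v4 = True; v5 = False

  (1) {v5, v4}: 1 true — exactly one ✓
  (2) v3=F, v5=F — same ✓
  (3) {v1, v5, v2}: 0 true — at most one ✓
  (4) {v4, v3, v2, v1}: 1 true — exactly one ✓
  (5) v5=F, v1=F — same ✓
  (6) v1=F, v2=F — not both ✓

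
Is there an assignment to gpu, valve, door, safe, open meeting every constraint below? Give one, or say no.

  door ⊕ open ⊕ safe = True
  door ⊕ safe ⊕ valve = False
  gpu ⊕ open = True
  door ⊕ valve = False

gpu: False; valve: False; door: False; safe: False; open: True

door ⊕ open ⊕ safe = F ⊕ T ⊕ F = True ✓
door ⊕ safe ⊕ valve = F ⊕ F ⊕ F = False ✓
gpu ⊕ open = F ⊕ T = True ✓
door ⊕ valve = F ⊕ F = False ✓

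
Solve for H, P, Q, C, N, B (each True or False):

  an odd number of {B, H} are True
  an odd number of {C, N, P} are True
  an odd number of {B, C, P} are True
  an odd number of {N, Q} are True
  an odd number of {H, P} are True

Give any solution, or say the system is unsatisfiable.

H = True; P = False; Q = True; C = True; N = False; B = False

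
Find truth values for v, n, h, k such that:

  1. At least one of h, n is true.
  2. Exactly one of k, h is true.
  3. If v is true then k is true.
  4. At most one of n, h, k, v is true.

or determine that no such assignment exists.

v = False; n = False; h = True; k = False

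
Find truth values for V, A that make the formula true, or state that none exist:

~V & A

V: False, A: True

  ~V = True
Both conjuncts True, so the formula holds.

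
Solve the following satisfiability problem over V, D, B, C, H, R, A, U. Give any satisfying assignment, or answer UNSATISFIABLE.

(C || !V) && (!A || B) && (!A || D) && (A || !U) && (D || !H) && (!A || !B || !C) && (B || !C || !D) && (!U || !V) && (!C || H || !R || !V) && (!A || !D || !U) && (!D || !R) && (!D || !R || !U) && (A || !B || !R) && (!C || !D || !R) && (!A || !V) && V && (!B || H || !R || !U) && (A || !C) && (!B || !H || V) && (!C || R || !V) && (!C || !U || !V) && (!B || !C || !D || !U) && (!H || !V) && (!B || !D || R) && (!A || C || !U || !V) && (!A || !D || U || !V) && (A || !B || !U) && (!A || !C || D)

The formula is unsatisfiable.

Case V = True:
  (C || !V) forces C = True.
  (!U || !V) forces U = False.
  (!A || !V) forces A = False.
  Clause (A || !C) is falsified — contradiction.
Case V = False:
  Clause (V) is falsified — contradiction.
Both cases fail, so the formula is unsatisfiable.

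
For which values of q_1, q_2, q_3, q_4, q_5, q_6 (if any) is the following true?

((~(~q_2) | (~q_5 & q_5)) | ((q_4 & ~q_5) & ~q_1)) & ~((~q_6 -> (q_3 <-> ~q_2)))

q_1=F; q_2=T; q_3=T; q_4=F; q_5=F; q_6=F

  (~(~q_2) | (~q_5 & q_5)) | ((q_4 & ~q_5) & ~q_1) = True
    ~(~q_2) | (~q_5 & q_5) = True
      ~(~q_2) = True
        ~q_2 = False
      ~q_5 & q_5 = False
        ~q_5 = True
    (q_4 & ~q_5) & ~q_1 = False
      q_4 & ~q_5 = False
        ~q_5 = True
      ~q_1 = True
  ~((~q_6 -> (q_3 <-> ~q_2))) = True
    ~q_6 -> (q_3 <-> ~q_2) = False
      ~q_6 = True
      q_3 <-> ~q_2 = False
        ~q_2 = False
Both conjuncts True, so the formula holds.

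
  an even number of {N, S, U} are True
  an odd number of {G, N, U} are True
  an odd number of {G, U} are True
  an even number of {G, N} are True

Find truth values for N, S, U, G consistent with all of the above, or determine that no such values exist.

N = False, S = True, U = True, G = False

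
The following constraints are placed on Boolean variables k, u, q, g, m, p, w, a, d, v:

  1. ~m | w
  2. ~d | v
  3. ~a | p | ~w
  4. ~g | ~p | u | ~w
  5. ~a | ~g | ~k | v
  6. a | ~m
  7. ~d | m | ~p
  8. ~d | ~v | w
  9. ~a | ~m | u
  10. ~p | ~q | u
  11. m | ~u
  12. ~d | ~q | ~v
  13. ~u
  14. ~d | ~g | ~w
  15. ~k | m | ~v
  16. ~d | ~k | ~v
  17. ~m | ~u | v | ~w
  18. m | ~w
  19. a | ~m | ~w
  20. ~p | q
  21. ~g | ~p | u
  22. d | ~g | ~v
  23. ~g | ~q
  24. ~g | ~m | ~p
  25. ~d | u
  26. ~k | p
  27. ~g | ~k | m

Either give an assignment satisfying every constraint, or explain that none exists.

Unit clause (~u) forces u = False.
In (~d | u) only ~d is left, so d = False.
Try k = True:
  (~k | p) forces p = True.
  (~p | ~q | u) forces q = False.
  clause (~p | q) is falsified — backtrack.
So k = False.
Set q = False.
  then (~p | q) forces p = False.
Set g = True.
  then (d | ~g | ~v) forces v = False.
Set m = False.
  then (m | ~w) forces w = False.
Set a = True.
All clauses satisfied.

k = False, u = False, q = False, g = True, m = False, p = False, w = False, a = True, d = False, v = False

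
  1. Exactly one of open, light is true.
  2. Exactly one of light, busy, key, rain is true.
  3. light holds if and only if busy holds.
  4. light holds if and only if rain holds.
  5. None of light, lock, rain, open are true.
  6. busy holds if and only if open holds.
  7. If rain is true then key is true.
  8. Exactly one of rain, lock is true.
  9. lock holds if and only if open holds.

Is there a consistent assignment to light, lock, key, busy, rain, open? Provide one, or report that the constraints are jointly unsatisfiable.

Case light = True:
  Constraint (5) is violated (light=T) — contradiction.
Case light = False:
  (1) with light=F forces open = True.
  Constraint (5) is violated (open=T) — contradiction.
Both cases fail — unsatisfiable.

Unsatisfiable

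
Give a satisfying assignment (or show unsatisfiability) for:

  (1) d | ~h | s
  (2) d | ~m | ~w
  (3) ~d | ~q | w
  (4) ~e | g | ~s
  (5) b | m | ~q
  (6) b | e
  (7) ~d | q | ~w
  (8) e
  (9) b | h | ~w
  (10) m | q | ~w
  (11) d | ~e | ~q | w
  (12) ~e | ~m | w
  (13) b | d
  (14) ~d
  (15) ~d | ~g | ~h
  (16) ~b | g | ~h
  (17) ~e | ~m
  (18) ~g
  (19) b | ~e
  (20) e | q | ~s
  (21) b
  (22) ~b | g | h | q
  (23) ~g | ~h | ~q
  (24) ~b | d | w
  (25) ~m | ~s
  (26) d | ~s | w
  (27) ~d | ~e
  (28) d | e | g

e = True, q = True, g = False, b = True, m = False, d = False, h = False, w = True, s = False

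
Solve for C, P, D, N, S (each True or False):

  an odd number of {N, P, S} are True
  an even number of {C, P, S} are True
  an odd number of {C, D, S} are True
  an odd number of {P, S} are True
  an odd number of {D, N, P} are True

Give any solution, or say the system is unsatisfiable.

C: True, P: True, D: False, N: False, S: False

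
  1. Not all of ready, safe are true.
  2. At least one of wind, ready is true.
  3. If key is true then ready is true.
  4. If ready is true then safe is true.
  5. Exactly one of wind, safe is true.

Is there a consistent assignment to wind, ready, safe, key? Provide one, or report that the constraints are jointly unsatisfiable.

wind=T, ready=F, safe=F, key=F

  (1) {ready, safe}: 0/2 true — not all ✓
  (2) {wind, ready}: 1 true — at least one ✓
  (3) key=F ⇒ ready: vacuous ✓
  (4) ready=F ⇒ safe: vacuous ✓
  (5) {wind, safe}: 1 true — exactly one ✓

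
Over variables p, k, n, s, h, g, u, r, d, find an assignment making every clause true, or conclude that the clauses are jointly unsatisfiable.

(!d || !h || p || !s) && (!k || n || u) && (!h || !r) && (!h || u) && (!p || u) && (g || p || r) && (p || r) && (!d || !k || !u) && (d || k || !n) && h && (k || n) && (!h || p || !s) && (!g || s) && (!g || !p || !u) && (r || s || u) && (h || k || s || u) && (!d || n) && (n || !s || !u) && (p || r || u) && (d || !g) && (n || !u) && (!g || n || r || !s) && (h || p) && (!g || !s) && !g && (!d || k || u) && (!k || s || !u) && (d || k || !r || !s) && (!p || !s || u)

p=T; k=F; n=T; s=T; h=T; g=F; u=T; r=F; d=T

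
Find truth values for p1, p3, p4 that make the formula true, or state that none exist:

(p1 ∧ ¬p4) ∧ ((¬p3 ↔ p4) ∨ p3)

p1 = True, p3 = True, p4 = False

  p1 ∧ ¬p4 = True
    ¬p4 = True
  (¬p3 ↔ p4) ∨ p3 = True
    ¬p3 ↔ p4 = True
      ¬p3 = False
Both conjuncts True, so the formula holds.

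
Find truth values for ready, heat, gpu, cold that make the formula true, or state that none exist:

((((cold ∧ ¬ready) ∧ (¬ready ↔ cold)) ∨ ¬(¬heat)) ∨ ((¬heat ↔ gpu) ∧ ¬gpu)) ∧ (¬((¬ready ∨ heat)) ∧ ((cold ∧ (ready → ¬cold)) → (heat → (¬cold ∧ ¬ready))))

Case heat = True: the conjunct ¬((¬ready ∨ heat)) becomes ¬((¬ready ∨ True)) = False.
Case heat = False: the formula simplifies to (((cold ∧ ¬ready) ∧ (¬ready ↔ cold)) ∨ (gpu ∧ ¬gpu)) ∧ ¬(¬ready).
  ready = True: simplifies to gpu ∧ ¬gpu.
    gpu = True: the conjunct ¬gpu is False.
    gpu = False: the conjunct gpu is False.
  ready = False: the conjunct ¬(¬ready) becomes ¬(¬False) = False.
Both cases fail — unsatisfiable.

Unsatisfiable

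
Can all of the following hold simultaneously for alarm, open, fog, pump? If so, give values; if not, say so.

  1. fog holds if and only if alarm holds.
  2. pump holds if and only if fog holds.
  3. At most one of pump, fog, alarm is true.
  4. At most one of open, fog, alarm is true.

alarm=F, open=T, fog=F, pump=F

  (1) fog=F, alarm=F — same ✓
  (2) pump=F, fog=F — same ✓
  (3) {pump, fog, alarm}: 0 true — at most one ✓
  (4) {open, fog, alarm}: 1 true — at most one ✓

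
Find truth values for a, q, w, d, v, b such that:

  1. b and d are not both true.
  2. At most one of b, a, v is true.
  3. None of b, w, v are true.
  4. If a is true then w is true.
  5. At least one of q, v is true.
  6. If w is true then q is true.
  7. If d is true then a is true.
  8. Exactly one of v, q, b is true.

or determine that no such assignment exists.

a = False, q = True, w = False, d = False, v = False, b = False

  (1) b=F, d=F — not both ✓
  (2) {b, a, v}: 0 true — at most one ✓
  (3) {b, w, v}: 0 true — none ✓
  (4) a=F ⇒ w: vacuous ✓
  (5) {q, v}: 1 true — at least one ✓
  (6) w=F ⇒ q: vacuous ✓
  (7) d=F ⇒ a: vacuous ✓
  (8) {v, q, b}: 1 true — exactly one ✓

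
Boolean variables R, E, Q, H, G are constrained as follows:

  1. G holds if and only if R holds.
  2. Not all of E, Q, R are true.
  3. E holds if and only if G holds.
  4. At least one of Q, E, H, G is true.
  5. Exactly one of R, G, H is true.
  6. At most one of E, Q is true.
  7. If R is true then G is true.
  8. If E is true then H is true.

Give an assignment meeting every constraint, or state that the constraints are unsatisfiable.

R = False, E = False, Q = True, H = True, G = False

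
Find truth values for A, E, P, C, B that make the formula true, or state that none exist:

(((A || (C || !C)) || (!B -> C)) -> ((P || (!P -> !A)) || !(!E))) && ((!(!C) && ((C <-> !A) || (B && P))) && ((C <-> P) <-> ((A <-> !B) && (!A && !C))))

A = False, E = False, P = False, C = True, B = False

  ((A || (C || !C)) || (!B -> C)) -> ((P || (!P -> !A)) || !(!E)) = True
    (A || (C || !C)) || (!B -> C) = True
      A || (C || !C) = True
        C || !C = True
          !C = False
      !B -> C = True
        !B = True
    (P || (!P -> !A)) || !(!E) = True
      P || (!P -> !A) = True
        !P -> !A = True
          !P = True
          !A = True
      !(!E) = False
        !E = True
  (!(!C) && ((C <-> !A) || (B && P))) && ((C <-> P) <-> ((A <-> !B) && (!A && !C))) = True
    !(!C) && ((C <-> !A) || (B && P)) = True
      !(!C) = True
        !C = False
      (C <-> !A) || (B && P) = True
        C <-> !A = True
          !A = True
        B && P = False
    (C <-> P) <-> ((A <-> !B) && (!A && !C)) = True
      C <-> P = False
      (A <-> !B) && (!A && !C) = False
        A <-> !B = False
          !B = True
        !A && !C = False
          !A = True
          !C = False
Both conjuncts True, so the formula holds.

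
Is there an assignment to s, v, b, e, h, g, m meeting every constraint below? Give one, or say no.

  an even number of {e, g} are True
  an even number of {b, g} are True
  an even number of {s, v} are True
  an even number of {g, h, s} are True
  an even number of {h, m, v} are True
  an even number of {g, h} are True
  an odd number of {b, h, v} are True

No satisfying assignment exists.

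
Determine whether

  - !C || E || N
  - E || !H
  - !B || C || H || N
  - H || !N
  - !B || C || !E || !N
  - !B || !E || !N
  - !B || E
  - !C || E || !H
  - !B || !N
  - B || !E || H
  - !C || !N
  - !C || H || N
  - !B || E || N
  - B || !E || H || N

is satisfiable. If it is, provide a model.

C=T, E=T, B=T, N=F, H=T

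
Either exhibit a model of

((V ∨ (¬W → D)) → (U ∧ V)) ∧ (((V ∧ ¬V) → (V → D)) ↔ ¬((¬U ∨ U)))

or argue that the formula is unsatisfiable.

The conjunct ((V ∧ ¬V) → (V → D)) ↔ ¬((¬U ∨ U)) is unsatisfiable on its own:
  V=F, D=F, U=F: evaluates to False.
  V=F, D=F, U=T: evaluates to False.
  V=F, D=T, U=F: evaluates to False.
  V=F, D=T, U=T: evaluates to False.
  V=T, D=F, U=F: evaluates to False.
  V=T, D=F, U=T: evaluates to False.
  V=T, D=T, U=F: evaluates to False.
  V=T, D=T, U=T: evaluates to False.
So the whole conjunction is unsatisfiable.

No satisfying assignment exists.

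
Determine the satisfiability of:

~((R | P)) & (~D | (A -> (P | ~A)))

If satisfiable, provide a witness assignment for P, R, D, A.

P = False; R = False; D = False; A = False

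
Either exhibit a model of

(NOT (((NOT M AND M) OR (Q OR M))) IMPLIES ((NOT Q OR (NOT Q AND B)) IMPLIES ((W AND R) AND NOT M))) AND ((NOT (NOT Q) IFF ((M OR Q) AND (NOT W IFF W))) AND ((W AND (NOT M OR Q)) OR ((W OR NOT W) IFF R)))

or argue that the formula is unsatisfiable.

M: False, R: True, Q: False, B: True, W: True

  NOT (((NOT M AND M) OR (Q OR M))) IMPLIES ((NOT Q OR (NOT Q AND B)) IMPLIES ((W AND R) AND NOT M)) = True
    NOT (((NOT M AND M) OR (Q OR M))) = True
      (NOT M AND M) OR (Q OR M) = False
        NOT M AND M = False
          NOT M = True
        Q OR M = False
    (NOT Q OR (NOT Q AND B)) IMPLIES ((W AND R) AND NOT M) = True
      NOT Q OR (NOT Q AND B) = True
        NOT Q = True
        NOT Q AND B = True
          NOT Q = True
      (W AND R) AND NOT M = True
        W AND R = True
        NOT M = True
  (NOT (NOT Q) IFF ((M OR Q) AND (NOT W IFF W))) AND ((W AND (NOT M OR Q)) OR ((W OR NOT W) IFF R)) = True
    NOT (NOT Q) IFF ((M OR Q) AND (NOT W IFF W)) = True
      NOT (NOT Q) = False
        NOT Q = True
      (M OR Q) AND (NOT W IFF W) = False
        M OR Q = False
        NOT W IFF W = False
          NOT W = False
    (W AND (NOT M OR Q)) OR ((W OR NOT W) IFF R) = True
      W AND (NOT M OR Q) = True
        NOT M OR Q = True
          NOT M = True
      (W OR NOT W) IFF R = True
        W OR NOT W = True
          NOT W = False
Both conjuncts True, so the formula holds.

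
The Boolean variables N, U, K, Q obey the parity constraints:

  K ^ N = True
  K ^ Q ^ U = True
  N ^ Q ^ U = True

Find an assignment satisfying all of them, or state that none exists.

No satisfying assignment exists.

Adding constraints 1, 2, 3 mod 2: every variable appears an even number of times on the left, so the left side is 0.
But the right sides sum to 1 (mod 2). 0 ≠ 1 — the system is inconsistent.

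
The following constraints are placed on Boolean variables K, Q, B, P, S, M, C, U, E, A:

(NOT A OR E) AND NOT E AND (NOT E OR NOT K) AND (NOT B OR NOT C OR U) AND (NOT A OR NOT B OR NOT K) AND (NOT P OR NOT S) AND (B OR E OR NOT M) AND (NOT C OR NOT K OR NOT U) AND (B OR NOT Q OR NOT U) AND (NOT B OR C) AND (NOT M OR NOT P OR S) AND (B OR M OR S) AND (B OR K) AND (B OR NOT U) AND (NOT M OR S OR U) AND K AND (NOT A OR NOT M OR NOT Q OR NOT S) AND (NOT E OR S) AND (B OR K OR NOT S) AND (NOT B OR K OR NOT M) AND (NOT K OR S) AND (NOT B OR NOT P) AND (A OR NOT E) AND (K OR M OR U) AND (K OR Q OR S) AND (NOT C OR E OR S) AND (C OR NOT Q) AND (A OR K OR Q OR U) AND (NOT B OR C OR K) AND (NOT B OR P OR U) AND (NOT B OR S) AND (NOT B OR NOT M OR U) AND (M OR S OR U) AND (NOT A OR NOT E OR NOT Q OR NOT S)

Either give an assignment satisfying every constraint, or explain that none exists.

K: True, Q: True, B: False, P: False, S: True, M: False, C: True, U: False, E: False, A: False

Unit clause (NOT E) forces E = False.
Unit clause (K) forces K = True.
In (NOT K OR S) only S is left, so S = True.
In (NOT A OR E) only NOT A is left, so A = False.
In (NOT P OR NOT S) only NOT P is left, so P = False.
Set Q = True.
  then (C OR NOT Q) forces C = True.
  then (NOT C OR NOT K OR NOT U) forces U = False.
  then (NOT B OR P OR U) forces B = False.
  then (B OR E OR NOT M) forces M = False.
All clauses satisfied.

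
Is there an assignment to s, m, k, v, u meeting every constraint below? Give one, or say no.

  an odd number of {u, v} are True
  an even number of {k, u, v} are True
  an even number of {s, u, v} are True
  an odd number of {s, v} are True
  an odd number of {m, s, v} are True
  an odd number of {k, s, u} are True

s = True, m = False, k = True, v = False, u = True

{u, v}: 1 true → odd ✓
{k, u, v}: 2 true → even ✓
{s, u, v}: 2 true → even ✓
{s, v}: 1 true → odd ✓
{m, s, v}: 1 true → odd ✓
{k, s, u}: 3 true → odd ✓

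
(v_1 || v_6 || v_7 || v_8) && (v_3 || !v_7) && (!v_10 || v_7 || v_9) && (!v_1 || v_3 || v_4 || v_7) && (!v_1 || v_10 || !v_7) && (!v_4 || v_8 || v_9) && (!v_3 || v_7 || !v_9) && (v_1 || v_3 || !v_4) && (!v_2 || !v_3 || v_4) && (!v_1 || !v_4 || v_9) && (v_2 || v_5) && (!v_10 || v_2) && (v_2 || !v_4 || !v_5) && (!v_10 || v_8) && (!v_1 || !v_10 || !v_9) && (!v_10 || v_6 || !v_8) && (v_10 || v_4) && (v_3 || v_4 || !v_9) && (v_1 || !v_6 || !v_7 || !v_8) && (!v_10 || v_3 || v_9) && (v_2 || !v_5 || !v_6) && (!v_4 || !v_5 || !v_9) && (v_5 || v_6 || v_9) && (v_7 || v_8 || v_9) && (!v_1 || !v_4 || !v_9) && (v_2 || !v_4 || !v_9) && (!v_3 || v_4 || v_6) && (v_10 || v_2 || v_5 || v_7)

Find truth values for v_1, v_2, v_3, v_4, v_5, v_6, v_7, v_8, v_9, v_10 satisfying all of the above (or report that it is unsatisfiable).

Set v_1 = False.
Set v_2 = True.
Set v_3 = True.
  then (!v_2 || !v_3 || v_4) forces v_4 = True.
Set v_5 = True.
  then (!v_4 || !v_5 || !v_9) forces v_9 = False.
  then (!v_4 || v_8 || v_9) forces v_8 = True.
Set v_6 = False.
  then (!v_10 || v_6 || !v_8) forces v_10 = False.
Set v_7 = True.
All clauses satisfied.

v_1: False, v_2: True, v_3: True, v_4: True, v_5: True, v_6: False, v_7: True, v_8: True, v_9: False, v_10: False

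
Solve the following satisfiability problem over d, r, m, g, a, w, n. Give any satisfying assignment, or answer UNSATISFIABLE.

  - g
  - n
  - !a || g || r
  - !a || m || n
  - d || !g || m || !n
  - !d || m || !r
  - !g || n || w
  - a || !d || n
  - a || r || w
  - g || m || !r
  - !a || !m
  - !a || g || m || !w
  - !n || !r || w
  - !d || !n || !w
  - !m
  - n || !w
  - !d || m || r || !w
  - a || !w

d=T; r=F; m=F; g=T; a=T; w=F; n=T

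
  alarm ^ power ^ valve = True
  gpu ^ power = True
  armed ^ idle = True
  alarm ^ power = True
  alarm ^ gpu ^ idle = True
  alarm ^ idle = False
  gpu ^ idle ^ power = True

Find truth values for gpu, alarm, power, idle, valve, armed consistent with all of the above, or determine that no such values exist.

Unsatisfiable — no assignment works.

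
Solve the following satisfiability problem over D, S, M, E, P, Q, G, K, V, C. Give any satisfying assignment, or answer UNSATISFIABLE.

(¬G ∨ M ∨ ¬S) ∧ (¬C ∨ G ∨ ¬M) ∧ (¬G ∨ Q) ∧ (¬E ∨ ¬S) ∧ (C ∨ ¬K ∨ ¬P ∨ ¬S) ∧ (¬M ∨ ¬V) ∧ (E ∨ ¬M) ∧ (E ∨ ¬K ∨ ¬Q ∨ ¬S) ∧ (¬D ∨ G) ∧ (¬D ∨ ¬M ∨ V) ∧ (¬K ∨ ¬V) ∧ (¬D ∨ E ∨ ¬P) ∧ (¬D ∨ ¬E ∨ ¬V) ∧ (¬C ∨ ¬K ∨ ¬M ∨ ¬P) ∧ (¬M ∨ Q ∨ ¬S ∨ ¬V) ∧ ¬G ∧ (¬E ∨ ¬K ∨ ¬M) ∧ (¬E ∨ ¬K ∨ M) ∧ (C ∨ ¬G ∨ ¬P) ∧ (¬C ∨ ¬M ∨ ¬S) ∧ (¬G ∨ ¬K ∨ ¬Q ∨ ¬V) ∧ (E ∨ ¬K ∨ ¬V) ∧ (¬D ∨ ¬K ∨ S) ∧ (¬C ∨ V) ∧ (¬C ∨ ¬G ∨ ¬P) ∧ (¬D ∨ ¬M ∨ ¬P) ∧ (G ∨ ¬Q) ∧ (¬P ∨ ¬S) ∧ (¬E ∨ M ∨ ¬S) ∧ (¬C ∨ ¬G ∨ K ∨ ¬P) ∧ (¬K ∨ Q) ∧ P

Unit clause (¬G) forces G = False.
In (G ∨ ¬Q) only ¬Q is left, so Q = False.
In (¬K ∨ Q) only ¬K is left, so K = False.
Unit clause (P) forces P = True.
In (¬D ∨ G) only ¬D is left, so D = False.
In (¬P ∨ ¬S) only ¬S is left, so S = False.
Set M = False.
Set E = False.
Set V = False.
  then (¬C ∨ V) forces C = False.
All clauses satisfied.

D = False, S = False, M = False, E = False, P = True, Q = False, G = False, K = False, V = False, C = False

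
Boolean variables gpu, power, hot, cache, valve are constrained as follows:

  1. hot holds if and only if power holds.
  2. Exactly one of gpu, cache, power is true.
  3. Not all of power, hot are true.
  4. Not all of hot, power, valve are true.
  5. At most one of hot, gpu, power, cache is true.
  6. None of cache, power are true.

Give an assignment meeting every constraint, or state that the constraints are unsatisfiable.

gpu=T; power=F; hot=F; cache=F; valve=T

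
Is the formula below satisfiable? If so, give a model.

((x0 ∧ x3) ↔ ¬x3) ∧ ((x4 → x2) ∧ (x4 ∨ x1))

x0 = False; x1 = True; x2 = False; x3 = True; x4 = False

  (x0 ∧ x3) ↔ ¬x3 = True
    x0 ∧ x3 = False
    ¬x3 = False
  (x4 → x2) ∧ (x4 ∨ x1) = True
    x4 → x2 = True
    x4 ∨ x1 = True
Both conjuncts True, so the formula holds.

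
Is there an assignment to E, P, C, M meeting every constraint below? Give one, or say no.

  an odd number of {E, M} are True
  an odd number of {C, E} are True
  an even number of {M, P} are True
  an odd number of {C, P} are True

UNSATISFIABLE

Adding constraints 1, 2, 3, 4 mod 2: every variable appears an even number of times on the left, so the left side is 0.
But the right sides sum to 1 (mod 2). 0 ≠ 1 — the system is inconsistent.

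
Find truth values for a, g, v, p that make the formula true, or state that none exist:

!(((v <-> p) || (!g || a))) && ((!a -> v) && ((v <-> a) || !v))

Case a = True: the conjunct !(((v <-> p) || (!g || a))) becomes !(((v <-> p) || True)) = False.
Case a = False: the formula simplifies to !(((v <-> p) || !g)) && (v && (!v || !v)).
  v = True: the conjunct !v || !v becomes !True || !True = False.
  v = False: the conjunct v is False.
Both cases fail — unsatisfiable.

No satisfying assignment exists.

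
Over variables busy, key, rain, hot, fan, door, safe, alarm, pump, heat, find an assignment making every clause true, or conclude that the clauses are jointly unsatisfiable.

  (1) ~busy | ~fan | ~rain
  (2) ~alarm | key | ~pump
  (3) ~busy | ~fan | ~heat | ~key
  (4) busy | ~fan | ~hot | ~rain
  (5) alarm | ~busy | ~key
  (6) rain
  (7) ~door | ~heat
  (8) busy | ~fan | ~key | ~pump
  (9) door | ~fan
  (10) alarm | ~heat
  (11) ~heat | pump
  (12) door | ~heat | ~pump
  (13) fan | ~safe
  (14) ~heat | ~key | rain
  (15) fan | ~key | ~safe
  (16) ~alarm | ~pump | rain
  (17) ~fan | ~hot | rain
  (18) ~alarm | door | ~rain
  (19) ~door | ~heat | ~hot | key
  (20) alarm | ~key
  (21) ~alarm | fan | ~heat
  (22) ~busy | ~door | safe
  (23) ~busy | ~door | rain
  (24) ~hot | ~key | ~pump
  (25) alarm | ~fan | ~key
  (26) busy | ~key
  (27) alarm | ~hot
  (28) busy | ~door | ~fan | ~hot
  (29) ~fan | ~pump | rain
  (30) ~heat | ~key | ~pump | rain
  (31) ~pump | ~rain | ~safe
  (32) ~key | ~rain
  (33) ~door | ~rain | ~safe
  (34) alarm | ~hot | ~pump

busy = False, key = False, rain = True, hot = False, fan = False, door = True, safe = False, alarm = False, pump = False, heat = False

Unit clause (rain) forces rain = True.
In (~key | ~rain) only ~key is left, so key = False.
Set busy = False.
Set hot = False.
Set fan = False.
  then (fan | ~safe) forces safe = False.
Set door = True.
  then (~door | ~heat) forces heat = False.
Set alarm = False.
Set pump = False.
All clauses satisfied.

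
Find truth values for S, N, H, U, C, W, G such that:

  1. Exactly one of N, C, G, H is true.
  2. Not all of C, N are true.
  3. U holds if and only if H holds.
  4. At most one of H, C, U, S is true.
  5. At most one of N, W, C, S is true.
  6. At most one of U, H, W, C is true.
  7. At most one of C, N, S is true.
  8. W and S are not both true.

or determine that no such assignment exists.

S=F, N=F, H=F, U=F, C=F, W=T, G=T

  (1) {N, C, G, H}: 1 true — exactly one ✓
  (2) {C, N}: 0/2 true — not all ✓
  (3) U=F, H=F — same ✓
  (4) {H, C, U, S}: 0 true — at most one ✓
  (5) {N, W, C, S}: 1 true — at most one ✓
  (6) {U, H, W, C}: 1 true — at most one ✓
  (7) {C, N, S}: 0 true — at most one ✓
  (8) W=T, S=F — not both ✓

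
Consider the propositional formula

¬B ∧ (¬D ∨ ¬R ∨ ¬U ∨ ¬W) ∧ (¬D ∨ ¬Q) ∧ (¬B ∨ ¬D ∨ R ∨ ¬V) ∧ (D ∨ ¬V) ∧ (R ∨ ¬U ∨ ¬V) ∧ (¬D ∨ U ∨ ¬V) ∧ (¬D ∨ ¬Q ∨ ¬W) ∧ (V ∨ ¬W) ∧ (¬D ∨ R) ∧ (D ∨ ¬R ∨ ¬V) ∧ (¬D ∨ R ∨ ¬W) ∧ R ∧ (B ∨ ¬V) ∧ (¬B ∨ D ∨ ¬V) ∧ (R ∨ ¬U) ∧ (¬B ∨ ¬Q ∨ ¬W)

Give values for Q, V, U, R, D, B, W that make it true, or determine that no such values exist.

Q = True, V = False, U = True, R = True, D = False, B = False, W = False

Unit clause (¬B) forces B = False.
Unit clause (R) forces R = True.
In (B ∨ ¬V) only ¬V is left, so V = False.
In (V ∨ ¬W) only ¬W is left, so W = False.
Set Q = True.
  then (¬D ∨ ¬Q) forces D = False.
Set U = True.
All clauses satisfied.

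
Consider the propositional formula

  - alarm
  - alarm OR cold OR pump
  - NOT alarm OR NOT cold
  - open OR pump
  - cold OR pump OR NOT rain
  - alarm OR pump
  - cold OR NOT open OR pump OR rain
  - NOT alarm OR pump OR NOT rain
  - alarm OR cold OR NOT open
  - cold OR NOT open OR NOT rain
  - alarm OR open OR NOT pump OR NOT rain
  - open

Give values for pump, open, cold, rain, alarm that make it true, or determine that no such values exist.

pump=T, open=T, cold=F, rain=F, alarm=T

Unit clause (alarm) forces alarm = True.
In (NOT alarm OR NOT cold) only NOT cold is left, so cold = False.
Unit clause (open) forces open = True.
In (cold OR NOT open OR NOT rain) only NOT rain is left, so rain = False.
In (cold OR NOT open OR pump OR rain) only pump is left, so pump = True.
All clauses satisfied.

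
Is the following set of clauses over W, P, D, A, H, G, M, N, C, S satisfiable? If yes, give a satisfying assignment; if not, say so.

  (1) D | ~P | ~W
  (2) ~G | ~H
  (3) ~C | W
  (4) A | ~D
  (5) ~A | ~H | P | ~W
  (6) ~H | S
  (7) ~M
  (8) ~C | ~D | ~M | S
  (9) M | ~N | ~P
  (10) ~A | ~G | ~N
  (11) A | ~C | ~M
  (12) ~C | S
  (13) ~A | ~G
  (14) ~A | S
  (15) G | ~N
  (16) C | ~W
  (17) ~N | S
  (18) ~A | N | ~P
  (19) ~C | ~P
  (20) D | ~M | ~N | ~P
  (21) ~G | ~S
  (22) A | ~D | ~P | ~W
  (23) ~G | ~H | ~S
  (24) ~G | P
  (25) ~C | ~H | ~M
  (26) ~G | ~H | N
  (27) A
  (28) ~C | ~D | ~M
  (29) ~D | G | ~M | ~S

W: False, P: False, D: False, A: True, H: True, G: False, M: False, N: False, C: False, S: True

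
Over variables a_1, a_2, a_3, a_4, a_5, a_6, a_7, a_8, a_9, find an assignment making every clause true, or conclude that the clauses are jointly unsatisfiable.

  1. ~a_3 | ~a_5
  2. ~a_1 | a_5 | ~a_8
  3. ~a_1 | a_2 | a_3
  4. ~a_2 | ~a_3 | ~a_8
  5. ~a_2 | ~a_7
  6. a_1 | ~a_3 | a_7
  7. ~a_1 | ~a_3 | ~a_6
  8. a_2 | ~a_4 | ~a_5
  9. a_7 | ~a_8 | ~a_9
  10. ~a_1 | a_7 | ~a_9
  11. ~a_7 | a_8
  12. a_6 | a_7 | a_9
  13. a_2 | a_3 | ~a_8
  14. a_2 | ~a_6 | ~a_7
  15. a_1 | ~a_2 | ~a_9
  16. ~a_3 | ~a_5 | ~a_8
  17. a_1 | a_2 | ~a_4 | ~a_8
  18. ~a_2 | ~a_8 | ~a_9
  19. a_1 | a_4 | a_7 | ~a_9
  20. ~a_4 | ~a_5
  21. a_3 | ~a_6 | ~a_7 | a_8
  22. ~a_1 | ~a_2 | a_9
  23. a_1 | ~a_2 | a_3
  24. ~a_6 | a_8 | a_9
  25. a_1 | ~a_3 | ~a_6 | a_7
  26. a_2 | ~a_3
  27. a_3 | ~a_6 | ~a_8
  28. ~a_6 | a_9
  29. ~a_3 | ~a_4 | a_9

Set a_1 = False.
Try a_2 = True:
  (~a_2 | ~a_7) forces a_7 = False.
  (a_1 | ~a_3 | a_7) forces a_3 = False.
  clause (a_1 | ~a_2 | a_3) is falsified — backtrack.
So a_2 = False.
  then (a_2 | ~a_3) forces a_3 = False.
  then (a_2 | a_3 | ~a_8) forces a_8 = False.
  then (~a_7 | a_8) forces a_7 = False.
Set a_4 = True.
  then (a_2 | ~a_4 | ~a_5) forces a_5 = False.
Set a_6 = True.
  then (~a_6 | a_8 | a_9) forces a_9 = True.
All clauses satisfied.

a_1 = False, a_2 = False, a_3 = False, a_4 = True, a_5 = False, a_6 = True, a_7 = False, a_8 = False, a_9 = True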